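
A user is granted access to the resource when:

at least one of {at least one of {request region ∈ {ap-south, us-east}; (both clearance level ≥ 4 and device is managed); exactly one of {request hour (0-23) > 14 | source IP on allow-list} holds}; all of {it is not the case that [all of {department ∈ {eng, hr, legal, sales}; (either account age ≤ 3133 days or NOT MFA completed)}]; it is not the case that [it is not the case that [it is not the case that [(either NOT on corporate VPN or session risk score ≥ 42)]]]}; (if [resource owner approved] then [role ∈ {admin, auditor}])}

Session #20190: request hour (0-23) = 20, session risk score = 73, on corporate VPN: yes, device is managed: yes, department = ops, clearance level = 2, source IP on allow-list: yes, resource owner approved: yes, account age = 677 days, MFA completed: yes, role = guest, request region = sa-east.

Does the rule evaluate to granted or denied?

Atomic conditions:
  request region ∈ {ap-south, us-east}: sa-east is not in the set → false
  clearance level ≥ 4: 2 ≥ 4 is false
  device is managed: yes → true
  request hour (0-23) > 14: 20 > 14 is true
  source IP on allow-list: yes → true
  department ∈ {eng, hr, legal, sales}: ops is not in the set → false
  account age ≤ 3133 days: 677 ≤ 3133 is true
  NOT MFA completed: yes → false
  NOT on corporate VPN: yes → false
  session risk score ≥ 42: 73 ≥ 42 is true
  resource owner approved: yes → true
  role ∈ {admin, auditor}: guest is not in the set → false
Combine:
[1.2] false AND true = false
[1.3] exactly-one(true, true) = false
[1] false OR false OR false = false
[2.1.1.2] true OR false = true
[2.1.1] false AND true = false
[2.1] NOT false = true
[2.2.1.1.1] false OR true = true
[2.2.1.1] NOT true = false
[2.2.1] NOT false = true
[2.2] NOT true = false
[2] true AND false = false
[3] true → false = false
[root] false OR false OR false = false
Overall: false → denied

Denied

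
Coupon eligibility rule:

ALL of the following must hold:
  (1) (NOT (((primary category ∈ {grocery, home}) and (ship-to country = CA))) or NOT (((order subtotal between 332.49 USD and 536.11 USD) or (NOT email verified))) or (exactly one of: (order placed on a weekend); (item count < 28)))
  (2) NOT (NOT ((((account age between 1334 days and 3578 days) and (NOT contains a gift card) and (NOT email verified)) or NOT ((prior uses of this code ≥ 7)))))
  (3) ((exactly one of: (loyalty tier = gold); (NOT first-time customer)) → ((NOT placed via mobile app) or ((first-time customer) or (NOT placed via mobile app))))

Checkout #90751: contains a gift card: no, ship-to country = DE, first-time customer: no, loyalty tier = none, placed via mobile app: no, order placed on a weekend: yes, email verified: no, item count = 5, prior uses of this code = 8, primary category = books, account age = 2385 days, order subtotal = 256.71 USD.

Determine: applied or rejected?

Atomic conditions:
  primary category ∈ {grocery, home}: books is not in the set → false
  ship-to country = CA: DE == CA is false
  order subtotal between 332.49 USD and 536.11 USD: 256.71 in [332.49, 536.11] is false
  NOT email verified: no → true
  order placed on a weekend: yes → true
  item count < 28: 5 < 28 is true
  account age between 1334 days and 3578 days: 2385 in [1334, 3578] is true
  NOT contains a gift card: no → true
  prior uses of this code ≥ 7: 8 ≥ 7 is true
  loyalty tier = gold: none == gold is false
  NOT first-time customer: no → true
  NOT placed via mobile app: no → true
  first-time customer: no → false
Combine:
[1.1.1] false AND false = false
[1.1] NOT false = true
[1.2.1] false OR true = true
[1.2] NOT true = false
[1.3] exactly-one(true, true) = false
[1] true OR false OR false = true
[2.1.1.1] true AND true AND true = true
[2.1.1.2] NOT true = false
[2.1.1] true OR false = true
[2.1] NOT true = false
[2] NOT false = true
[3.1] exactly-one(false, true) = true
[3.2.2] false OR true = true
[3.2] true OR true = true
[3] true → true = true
[root] true AND true AND true = true
Overall: true → applied

Applied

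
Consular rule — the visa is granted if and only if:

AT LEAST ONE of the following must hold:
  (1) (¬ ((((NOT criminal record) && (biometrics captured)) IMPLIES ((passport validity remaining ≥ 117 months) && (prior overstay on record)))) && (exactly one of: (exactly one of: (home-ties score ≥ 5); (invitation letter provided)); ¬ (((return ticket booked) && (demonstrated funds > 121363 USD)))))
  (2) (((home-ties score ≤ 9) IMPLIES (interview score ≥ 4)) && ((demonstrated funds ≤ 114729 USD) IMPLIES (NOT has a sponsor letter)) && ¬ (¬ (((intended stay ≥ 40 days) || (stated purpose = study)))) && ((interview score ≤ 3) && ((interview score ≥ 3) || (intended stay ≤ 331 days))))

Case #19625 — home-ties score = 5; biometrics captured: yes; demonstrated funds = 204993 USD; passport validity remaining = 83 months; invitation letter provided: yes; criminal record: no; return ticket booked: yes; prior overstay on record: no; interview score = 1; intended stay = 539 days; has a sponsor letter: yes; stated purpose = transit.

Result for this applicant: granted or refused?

Atomic conditions:
  NOT criminal record: no → true
  biometrics captured: yes → true
  passport validity remaining ≥ 117 months: 83 ≥ 117 is false
  prior overstay on record: no → false
  home-ties score ≥ 5: 5 ≥ 5 is true
  invitation letter provided: yes → true
  return ticket booked: yes → true
  demonstrated funds > 121363 USD: 204993 > 121363 is true
  home-ties score ≤ 9: 5 ≤ 9 is true
  interview score ≥ 4: 1 ≥ 4 is false
  demonstrated funds ≤ 114729 USD: 204993 ≤ 114729 is false
  NOT has a sponsor letter: yes → false
  intended stay ≥ 40 days: 539 ≥ 40 is true
  stated purpose = study: transit == study is false
  interview score ≤ 3: 1 ≤ 3 is true
  interview score ≥ 3: 1 ≥ 3 is false
  intended stay ≤ 331 days: 539 ≤ 331 is false
Combine:
[1.1.1.1] true AND true = true
[1.1.1.2] false AND false = false
[1.1.1] true → false = false
[1.1] NOT false = true
[1.2.1] exactly-one(true, true) = false
[1.2.2.1] true AND true = true
[1.2.2] NOT true = false
[1.2] exactly-one(false, false) = false
[1] true AND false = false
[2.1] true → false = false
[2.2] false → false (antecedent false ⇒ implication holds) = true
[2.3.1.1] true OR false = true
[2.3.1] NOT true = false
[2.3] NOT false = true
[2.4.2] false OR false = false
[2.4] true AND false = false
[2] false AND true AND true AND false = false
[root] false OR false = false
Overall: false → refused

Refused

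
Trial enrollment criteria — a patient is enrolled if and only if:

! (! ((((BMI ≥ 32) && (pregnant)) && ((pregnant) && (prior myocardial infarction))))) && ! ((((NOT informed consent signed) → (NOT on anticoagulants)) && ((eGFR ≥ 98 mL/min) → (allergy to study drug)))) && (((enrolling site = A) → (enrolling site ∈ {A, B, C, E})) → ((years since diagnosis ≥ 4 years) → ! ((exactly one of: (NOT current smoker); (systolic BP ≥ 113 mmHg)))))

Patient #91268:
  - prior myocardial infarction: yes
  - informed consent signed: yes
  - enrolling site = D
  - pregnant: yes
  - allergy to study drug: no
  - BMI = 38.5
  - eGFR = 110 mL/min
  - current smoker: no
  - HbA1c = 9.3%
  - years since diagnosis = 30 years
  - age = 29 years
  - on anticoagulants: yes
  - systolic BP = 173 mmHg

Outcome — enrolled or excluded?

Atomic conditions:
  BMI ≥ 32: 38.5 ≥ 32 is true
  pregnant: yes → true
  prior myocardial infarction: yes → true
  NOT informed consent signed: yes → false
  NOT on anticoagulants: yes → false
  eGFR ≥ 98 mL/min: 110 ≥ 98 is true
  allergy to study drug: no → false
  enrolling site = A: D == A is false
  enrolling site ∈ {A, B, C, E}: D is not in the set → false
  years since diagnosis ≥ 4 years: 30 ≥ 4 is true
  NOT current smoker: no → true
  systolic BP ≥ 113 mmHg: 173 ≥ 113 is true
Combine:
[1.1.1.1] true AND true = true
[1.1.1.2] true AND true = true
[1.1.1] true AND true = true
[1.1] NOT true = false
[1] NOT false = true
[2.1.1] false → false (antecedent false ⇒ implication holds) = true
[2.1.2] true → false = false
[2.1] true AND false = false
[2] NOT false = true
[3.1] false → false (antecedent false ⇒ implication holds) = true
[3.2.2.1] exactly-one(true, true) = false
[3.2.2] NOT false = true
[3.2] true → true = true
[3] true → true = true
[root] true AND true AND true = true
Overall: true → enrolled

Enrolled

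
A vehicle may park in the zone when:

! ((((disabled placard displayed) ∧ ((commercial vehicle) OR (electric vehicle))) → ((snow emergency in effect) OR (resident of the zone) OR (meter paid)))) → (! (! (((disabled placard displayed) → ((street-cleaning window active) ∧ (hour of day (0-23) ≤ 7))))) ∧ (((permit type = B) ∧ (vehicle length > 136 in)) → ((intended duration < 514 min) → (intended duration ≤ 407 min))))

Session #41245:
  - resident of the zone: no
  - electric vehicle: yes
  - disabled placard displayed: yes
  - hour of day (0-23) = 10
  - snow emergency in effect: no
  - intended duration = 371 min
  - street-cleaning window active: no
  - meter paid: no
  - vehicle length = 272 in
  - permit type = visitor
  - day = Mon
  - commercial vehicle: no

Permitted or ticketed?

Atomic conditions:
  disabled placard displayed: yes → true
  commercial vehicle: no → false
  electric vehicle: yes → true
  snow emergency in effect: no → false
  resident of the zone: no → false
  meter paid: no → false
  street-cleaning window active: no → false
  hour of day (0-23) ≤ 7: 10 ≤ 7 is false
  permit type = B: visitor == B is false
  vehicle length > 136 in: 272 > 136 is true
  intended duration < 514 min: 371 < 514 is true
  intended duration ≤ 407 min: 371 ≤ 407 is true
Combine:
[1.1.1.2] false OR true = true
[1.1.1] true AND true = true
[1.1.2] false OR false OR false = false
[1.1] true → false = false
[1] NOT false = true
[2.1.1.1.2] false AND false = false
[2.1.1.1] true → false = false
[2.1.1] NOT false = true
[2.1] NOT true = false
[2.2.1] false AND true = false
[2.2.2] true → true = true
[2.2] false → true (antecedent false ⇒ implication holds) = true
[2] false AND true = false
[root] true → false = false
Overall: false → ticketed

Ticketed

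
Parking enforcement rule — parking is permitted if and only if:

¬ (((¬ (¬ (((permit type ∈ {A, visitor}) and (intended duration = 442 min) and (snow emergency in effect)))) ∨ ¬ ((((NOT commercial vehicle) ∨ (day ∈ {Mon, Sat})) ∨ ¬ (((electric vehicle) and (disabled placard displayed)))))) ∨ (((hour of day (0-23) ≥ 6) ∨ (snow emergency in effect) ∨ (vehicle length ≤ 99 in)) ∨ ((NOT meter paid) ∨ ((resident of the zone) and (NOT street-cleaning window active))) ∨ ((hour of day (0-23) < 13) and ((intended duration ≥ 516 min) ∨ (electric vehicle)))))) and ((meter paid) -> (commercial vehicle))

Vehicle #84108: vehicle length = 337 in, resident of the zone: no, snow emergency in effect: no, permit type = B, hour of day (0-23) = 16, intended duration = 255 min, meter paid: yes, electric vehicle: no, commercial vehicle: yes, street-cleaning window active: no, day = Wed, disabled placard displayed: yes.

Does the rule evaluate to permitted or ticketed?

Atomic conditions:
  permit type ∈ {A, visitor}: B is not in the set → false
  intended duration = 442 min: 255 == 442 is false
  snow emergency in effect: no → false
  NOT commercial vehicle: yes → false
  day ∈ {Mon, Sat}: Wed is not in the set → false
  electric vehicle: no → false
  disabled placard displayed: yes → true
  hour of day (0-23) ≥ 6: 16 ≥ 6 is true
  vehicle length ≤ 99 in: 337 ≤ 99 is false
  NOT meter paid: yes → false
  resident of the zone: no → false
  NOT street-cleaning window active: no → true
  hour of day (0-23) < 13: 16 < 13 is false
  intended duration ≥ 516 min: 255 ≥ 516 is false
  meter paid: yes → true
  commercial vehicle: yes → true
Combine:
[1.1.1.1.1.1] false AND false AND false = false
[1.1.1.1.1] NOT false = true
[1.1.1.1] NOT true = false
[1.1.1.2.1.1] false OR false = false
[1.1.1.2.1.2.1] false AND true = false
[1.1.1.2.1.2] NOT false = true
[1.1.1.2.1] false OR true = true
[1.1.1.2] NOT true = false
[1.1.1] false OR false = false
[1.1.2.1] true OR false OR false = true
[1.1.2.2.2] false AND true = false
[1.1.2.2] false OR false = false
[1.1.2.3.2] false OR false = false
[1.1.2.3] false AND false = false
[1.1.2] true OR false OR false = true
[1.1] false OR true = true
[1] NOT true = false
[2] true → true = true
[root] false AND true = false
Overall: false → ticketed

Ticketed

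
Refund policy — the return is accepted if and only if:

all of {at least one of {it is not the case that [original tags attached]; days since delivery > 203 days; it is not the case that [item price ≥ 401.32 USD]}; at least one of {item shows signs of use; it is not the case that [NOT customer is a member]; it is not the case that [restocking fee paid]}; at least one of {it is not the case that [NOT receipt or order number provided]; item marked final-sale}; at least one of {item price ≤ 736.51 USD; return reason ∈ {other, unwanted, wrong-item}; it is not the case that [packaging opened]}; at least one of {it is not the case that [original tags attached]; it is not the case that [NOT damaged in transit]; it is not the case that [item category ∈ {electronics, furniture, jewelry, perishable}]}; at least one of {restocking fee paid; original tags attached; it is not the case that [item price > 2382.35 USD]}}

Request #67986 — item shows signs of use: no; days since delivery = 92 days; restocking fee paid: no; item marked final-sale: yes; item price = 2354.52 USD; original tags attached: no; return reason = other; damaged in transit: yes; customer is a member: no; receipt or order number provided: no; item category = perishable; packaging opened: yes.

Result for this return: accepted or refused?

Atomic conditions:
  original tags attached: no → false
  days since delivery > 203 days: 92 > 203 is false
  item price ≥ 401.32 USD: 2354.52 ≥ 401.32 is true
  item shows signs of use: no → false
  NOT customer is a member: no → true
  restocking fee paid: no → false
  NOT receipt or order number provided: no → true
  item marked final-sale: yes → true
  item price ≤ 736.51 USD: 2354.52 ≤ 736.51 is false
  return reason ∈ {other, unwanted, wrong-item}: other is in the set → true
  packaging opened: yes → true
  NOT damaged in transit: yes → false
  item category ∈ {electronics, furniture, jewelry, perishable}: perishable is in the set → true
  item price > 2382.35 USD: 2354.52 > 2382.35 is false
Combine:
[1.1] NOT false = true
[1.3] NOT true = false
[1] true OR false OR false = true
[2.2] NOT true = false
[2.3] NOT false = true
[2] false OR false OR true = true
[3.1] NOT true = false
[3] false OR true = true
[4.3] NOT true = false
[4] false OR true OR false = true
[5.1] NOT false = true
[5.2] NOT false = true
[5.3] NOT true = false
[5] true OR true OR false = true
[6.3] NOT false = true
[6] false OR false OR true = true
[root] true AND true AND true AND true AND true AND true = true
Overall: true → accepted

Accepted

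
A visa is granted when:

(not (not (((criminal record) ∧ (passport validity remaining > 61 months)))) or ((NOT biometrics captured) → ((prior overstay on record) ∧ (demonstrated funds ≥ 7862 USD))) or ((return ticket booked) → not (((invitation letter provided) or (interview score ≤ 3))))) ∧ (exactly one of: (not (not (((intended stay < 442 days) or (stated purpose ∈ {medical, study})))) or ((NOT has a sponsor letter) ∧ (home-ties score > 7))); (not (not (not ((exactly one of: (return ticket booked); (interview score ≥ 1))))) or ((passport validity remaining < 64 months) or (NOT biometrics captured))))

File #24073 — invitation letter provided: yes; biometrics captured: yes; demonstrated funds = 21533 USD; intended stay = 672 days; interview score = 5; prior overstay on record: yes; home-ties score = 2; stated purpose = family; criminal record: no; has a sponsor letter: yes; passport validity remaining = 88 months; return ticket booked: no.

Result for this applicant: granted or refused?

Atomic conditions:
  criminal record: no → false
  passport validity remaining > 61 months: 88 > 61 is true
  NOT biometrics captured: yes → false
  prior overstay on record: yes → true
  demonstrated funds ≥ 7862 USD: 21533 ≥ 7862 is true
  return ticket booked: no → false
  invitation letter provided: yes → true
  interview score ≤ 3: 5 ≤ 3 is false
  intended stay < 442 days: 672 < 442 is false
  stated purpose ∈ {medical, study}: family is not in the set → false
  NOT has a sponsor letter: yes → false
  home-ties score > 7: 2 > 7 is false
  interview score ≥ 1: 5 ≥ 1 is true
  passport validity remaining < 64 months: 88 < 64 is false
Combine:
[1.1.1.1] false AND true = false
[1.1.1] NOT false = true
[1.1] NOT true = false
[1.2.2] true AND true = true
[1.2] false → true (antecedent false ⇒ implication holds) = true
[1.3.2.1] true OR false = true
[1.3.2] NOT true = false
[1.3] false → false (antecedent false ⇒ implication holds) = true
[1] false OR true OR true = true
[2.1.1.1.1] false OR false = false
[2.1.1.1] NOT false = true
[2.1.1] NOT true = false
[2.1.2] false AND false = false
[2.1] false OR false = false
[2.2.1.1.1.1] exactly-one(false, true) = true
[2.2.1.1.1] NOT true = false
[2.2.1.1] NOT false = true
[2.2.1] NOT true = false
[2.2.2] false OR false = false
[2.2] false OR false = false
[2] exactly-one(false, false) = false
[root] true AND false = false
Overall: false → refused

Refused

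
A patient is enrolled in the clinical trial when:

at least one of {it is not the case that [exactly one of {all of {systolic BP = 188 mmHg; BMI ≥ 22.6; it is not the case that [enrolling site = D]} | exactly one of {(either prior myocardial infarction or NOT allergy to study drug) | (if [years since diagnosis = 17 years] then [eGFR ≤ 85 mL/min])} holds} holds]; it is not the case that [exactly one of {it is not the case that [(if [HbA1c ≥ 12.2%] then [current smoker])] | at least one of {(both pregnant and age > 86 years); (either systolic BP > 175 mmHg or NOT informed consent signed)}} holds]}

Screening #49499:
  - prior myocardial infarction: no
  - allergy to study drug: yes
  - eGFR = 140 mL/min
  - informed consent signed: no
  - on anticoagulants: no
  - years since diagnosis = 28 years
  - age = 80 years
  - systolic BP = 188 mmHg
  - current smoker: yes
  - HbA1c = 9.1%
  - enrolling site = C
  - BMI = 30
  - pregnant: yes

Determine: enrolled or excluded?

Enrolled

Atomic conditions:
  systolic BP = 188 mmHg: 188 == 188 is true
  BMI ≥ 22.6: 30 ≥ 22.6 is true
  enrolling site = D: C == D is false
  prior myocardial infarction: no → false
  NOT allergy to study drug: yes → false
  years since diagnosis = 17 years: 28 == 17 is false
  eGFR ≤ 85 mL/min: 140 ≤ 85 is false
  HbA1c ≥ 12.2%: 9.1 ≥ 12.2 is false
  current smoker: yes → true
  pregnant: yes → true
  age > 86 years: 80 > 86 is false
  systolic BP > 175 mmHg: 188 > 175 is true
  NOT informed consent signed: no → true
Combine:
[1.1.1.3] NOT false = true
[1.1.1] true AND true AND true = true
[1.1.2.1] false OR false = false
[1.1.2.2] false → false (antecedent false ⇒ implication holds) = true
[1.1.2] exactly-one(false, true) = true
[1.1] exactly-one(true, true) = false
[1] NOT false = true
[2.1.1.1] false → true (antecedent false ⇒ implication holds) = true
[2.1.1] NOT true = false
[2.1.2.1] true AND false = false
[2.1.2.2] true OR true = true
[2.1.2] false OR true = true
[2.1] exactly-one(false, true) = true
[2] NOT true = false
[root] true OR false = true
Overall: true → enrolled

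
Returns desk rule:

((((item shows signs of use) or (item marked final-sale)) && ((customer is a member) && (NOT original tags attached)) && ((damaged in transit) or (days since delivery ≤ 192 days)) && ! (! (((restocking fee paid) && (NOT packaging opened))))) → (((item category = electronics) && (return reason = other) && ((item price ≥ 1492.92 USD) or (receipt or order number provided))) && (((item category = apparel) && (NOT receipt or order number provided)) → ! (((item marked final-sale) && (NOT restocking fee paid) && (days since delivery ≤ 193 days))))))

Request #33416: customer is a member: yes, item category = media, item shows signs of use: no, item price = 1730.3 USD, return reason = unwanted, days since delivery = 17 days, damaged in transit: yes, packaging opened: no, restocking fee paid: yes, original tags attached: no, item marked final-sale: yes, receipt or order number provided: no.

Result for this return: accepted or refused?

Atomic conditions:
  item shows signs of use: no → false
  item marked final-sale: yes → true
  customer is a member: yes → true
  NOT original tags attached: no → true
  damaged in transit: yes → true
  days since delivery ≤ 192 days: 17 ≤ 192 is true
  restocking fee paid: yes → true
  NOT packaging opened: no → true
  item category = electronics: media == electronics is false
  return reason = other: unwanted == other is false
  item price ≥ 1492.92 USD: 1730.3 ≥ 1492.92 is true
  receipt or order number provided: no → false
  item category = apparel: media == apparel is false
  NOT receipt or order number provided: no → true
  NOT restocking fee paid: yes → false
  days since delivery ≤ 193 days: 17 ≤ 193 is true
Combine:
[1.1] false OR true = true
[1.2] true AND true = true
[1.3] true OR true = true
[1.4.1.1] true AND true = true
[1.4.1] NOT true = false
[1.4] NOT false = true
[1] true AND true AND true AND true = true
[2.1.3] true OR false = true
[2.1] false AND false AND true = false
[2.2.1] false AND true = false
[2.2.2.1] true AND false AND true = false
[2.2.2] NOT false = true
[2.2] false → true (antecedent false ⇒ implication holds) = true
[2] false AND true = false
[root] true → false = false
Overall: false → refused

Refused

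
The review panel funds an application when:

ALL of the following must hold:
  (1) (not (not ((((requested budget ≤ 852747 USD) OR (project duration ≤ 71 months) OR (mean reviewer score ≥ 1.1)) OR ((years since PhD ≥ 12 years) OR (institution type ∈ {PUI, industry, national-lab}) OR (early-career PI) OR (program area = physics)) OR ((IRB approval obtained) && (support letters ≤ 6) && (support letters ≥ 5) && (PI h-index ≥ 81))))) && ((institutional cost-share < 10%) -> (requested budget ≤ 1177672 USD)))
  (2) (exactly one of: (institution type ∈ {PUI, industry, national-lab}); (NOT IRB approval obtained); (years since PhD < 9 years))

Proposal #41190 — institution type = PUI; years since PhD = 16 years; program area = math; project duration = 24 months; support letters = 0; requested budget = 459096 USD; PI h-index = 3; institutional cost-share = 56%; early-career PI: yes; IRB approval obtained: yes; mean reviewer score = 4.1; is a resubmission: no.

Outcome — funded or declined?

Atomic conditions:
  requested budget ≤ 852747 USD: 459096 ≤ 852747 is true
  project duration ≤ 71 months: 24 ≤ 71 is true
  mean reviewer score ≥ 1.1: 4.1 ≥ 1.1 is true
  years since PhD ≥ 12 years: 16 ≥ 12 is true
  institution type ∈ {PUI, industry, national-lab}: PUI is in the set → true
  early-career PI: yes → true
  program area = physics: math == physics is false
  IRB approval obtained: yes → true
  support letters ≤ 6: 0 ≤ 6 is true
  support letters ≥ 5: 0 ≥ 5 is false
  PI h-index ≥ 81: 3 ≥ 81 is false
  institutional cost-share < 10%: 56 < 10 is false
  requested budget ≤ 1177672 USD: 459096 ≤ 1177672 is true
  NOT IRB approval obtained: yes → false
  years since PhD < 9 years: 16 < 9 is false
Combine:
[1.1.1.1.1] true OR true OR true = true
[1.1.1.1.2] true OR true OR true OR false = true
[1.1.1.1.3] true AND true AND false AND false = false
[1.1.1.1] true OR true OR false = true
[1.1.1] NOT true = false
[1.1] NOT false = true
[1.2] false → true (antecedent false ⇒ implication holds) = true
[1] true AND true = true
[2] exactly-one(true, false, false) = true
[root] true AND true = true
Overall: true → funded

Funded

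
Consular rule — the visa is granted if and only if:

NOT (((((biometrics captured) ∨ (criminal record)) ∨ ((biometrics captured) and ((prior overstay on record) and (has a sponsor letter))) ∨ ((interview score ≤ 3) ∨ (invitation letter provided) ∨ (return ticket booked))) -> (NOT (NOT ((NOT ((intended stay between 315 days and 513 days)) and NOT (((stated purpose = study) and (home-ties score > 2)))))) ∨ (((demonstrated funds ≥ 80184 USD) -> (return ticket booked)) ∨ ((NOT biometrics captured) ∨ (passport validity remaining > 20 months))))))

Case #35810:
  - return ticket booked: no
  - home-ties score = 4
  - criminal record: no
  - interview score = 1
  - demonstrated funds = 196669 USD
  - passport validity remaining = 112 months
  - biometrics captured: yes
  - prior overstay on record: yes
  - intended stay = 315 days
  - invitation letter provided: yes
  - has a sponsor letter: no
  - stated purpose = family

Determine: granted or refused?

Atomic conditions:
  biometrics captured: yes → true
  criminal record: no → false
  prior overstay on record: yes → true
  has a sponsor letter: no → false
  interview score ≤ 3: 1 ≤ 3 is true
  invitation letter provided: yes → true
  return ticket booked: no → false
  intended stay between 315 days and 513 days: 315 in [315, 513] is true
  stated purpose = study: family == study is false
  home-ties score > 2: 4 > 2 is true
  demonstrated funds ≥ 80184 USD: 196669 ≥ 80184 is true
  NOT biometrics captured: yes → false
  passport validity remaining > 20 months: 112 > 20 is true
Combine:
[1.1.1] true OR false = true
[1.1.2.2] true AND false = false
[1.1.2] true AND false = false
[1.1.3] true OR true OR false = true
[1.1] true OR false OR true = true
[1.2.1.1.1.1] NOT true = false
[1.2.1.1.1.2.1] false AND true = false
[1.2.1.1.1.2] NOT false = true
[1.2.1.1.1] false AND true = false
[1.2.1.1] NOT false = true
[1.2.1] NOT true = false
[1.2.2.1] true → false = false
[1.2.2.2] false OR true = true
[1.2.2] false OR true = true
[1.2] false OR true = true
[1] true → true = true
[root] NOT true = false
Overall: false → refused

Refused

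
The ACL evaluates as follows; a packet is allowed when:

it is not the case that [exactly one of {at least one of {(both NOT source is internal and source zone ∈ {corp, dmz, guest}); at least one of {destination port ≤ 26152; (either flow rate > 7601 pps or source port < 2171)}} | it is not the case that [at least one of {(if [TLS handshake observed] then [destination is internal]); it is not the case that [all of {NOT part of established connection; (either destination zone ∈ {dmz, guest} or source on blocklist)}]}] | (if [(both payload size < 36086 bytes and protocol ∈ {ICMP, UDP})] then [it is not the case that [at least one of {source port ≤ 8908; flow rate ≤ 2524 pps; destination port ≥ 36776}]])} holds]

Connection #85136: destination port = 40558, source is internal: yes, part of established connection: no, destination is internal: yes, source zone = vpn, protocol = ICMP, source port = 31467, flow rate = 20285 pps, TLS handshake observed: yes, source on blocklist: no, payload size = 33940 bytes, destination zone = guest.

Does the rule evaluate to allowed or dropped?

Dropped

Atomic conditions:
  NOT source is internal: yes → false
  source zone ∈ {corp, dmz, guest}: vpn is not in the set → false
  destination port ≤ 26152: 40558 ≤ 26152 is false
  flow rate > 7601 pps: 20285 > 7601 is true
  source port < 2171: 31467 < 2171 is false
  TLS handshake observed: yes → true
  destination is internal: yes → true
  NOT part of established connection: no → true
  destination zone ∈ {dmz, guest}: guest is in the set → true
  source on blocklist: no → false
  payload size < 36086 bytes: 33940 < 36086 is true
  protocol ∈ {ICMP, UDP}: ICMP is in the set → true
  source port ≤ 8908: 31467 ≤ 8908 is false
  flow rate ≤ 2524 pps: 20285 ≤ 2524 is false
  destination port ≥ 36776: 40558 ≥ 36776 is true
Combine:
[1.1.1] false AND false = false
[1.1.2.2] true OR false = true
[1.1.2] false OR true = true
[1.1] false OR true = true
[1.2.1.1] true → true = true
[1.2.1.2.1.2] true OR false = true
[1.2.1.2.1] true AND true = true
[1.2.1.2] NOT true = false
[1.2.1] true OR false = true
[1.2] NOT true = false
[1.3.1] true AND true = true
[1.3.2.1] false OR false OR true = true
[1.3.2] NOT true = false
[1.3] true → false = false
[1] exactly-one(true, false, false) = true
[root] NOT true = false
Overall: false → dropped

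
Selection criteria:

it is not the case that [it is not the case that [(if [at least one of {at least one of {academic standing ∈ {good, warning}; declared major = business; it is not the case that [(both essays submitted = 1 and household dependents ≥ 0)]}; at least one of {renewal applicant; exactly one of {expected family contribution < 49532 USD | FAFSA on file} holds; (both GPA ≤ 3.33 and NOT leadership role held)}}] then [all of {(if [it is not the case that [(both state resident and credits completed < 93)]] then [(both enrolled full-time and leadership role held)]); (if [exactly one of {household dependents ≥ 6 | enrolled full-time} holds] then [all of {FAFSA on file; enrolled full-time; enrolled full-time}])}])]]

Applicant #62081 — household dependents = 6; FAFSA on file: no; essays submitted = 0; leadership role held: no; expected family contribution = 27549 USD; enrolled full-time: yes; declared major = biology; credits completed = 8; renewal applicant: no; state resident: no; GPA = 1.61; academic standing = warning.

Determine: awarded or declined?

Atomic conditions:
  academic standing ∈ {good, warning}: warning is in the set → true
  declared major = business: biology == business is false
  essays submitted = 1: 0 == 1 is false
  household dependents ≥ 0: 6 ≥ 0 is true
  renewal applicant: no → false
  expected family contribution < 49532 USD: 27549 < 49532 is true
  FAFSA on file: no → false
  GPA ≤ 3.33: 1.61 ≤ 3.33 is true
  NOT leadership role held: no → true
  state resident: no → false
  credits completed < 93: 8 < 93 is true
  enrolled full-time: yes → true
  leadership role held: no → false
  household dependents ≥ 6: 6 ≥ 6 is true
Combine:
[1.1.1.1.3.1] false AND true = false
[1.1.1.1.3] NOT false = true
[1.1.1.1] true OR false OR true = true
[1.1.1.2.2] exactly-one(true, false) = true
[1.1.1.2.3] true AND true = true
[1.1.1.2] false OR true OR true = true
[1.1.1] true OR true = true
[1.1.2.1.1.1] false AND true = false
[1.1.2.1.1] NOT false = true
[1.1.2.1.2] true AND false = false
[1.1.2.1] true → false = false
[1.1.2.2.1] exactly-one(true, true) = false
[1.1.2.2.2] false AND true AND true = false
[1.1.2.2] false → false (antecedent false ⇒ implication holds) = true
[1.1.2] false AND true = false
[1.1] true → false = false
[1] NOT false = true
[root] NOT true = false
Overall: false → declined

Declined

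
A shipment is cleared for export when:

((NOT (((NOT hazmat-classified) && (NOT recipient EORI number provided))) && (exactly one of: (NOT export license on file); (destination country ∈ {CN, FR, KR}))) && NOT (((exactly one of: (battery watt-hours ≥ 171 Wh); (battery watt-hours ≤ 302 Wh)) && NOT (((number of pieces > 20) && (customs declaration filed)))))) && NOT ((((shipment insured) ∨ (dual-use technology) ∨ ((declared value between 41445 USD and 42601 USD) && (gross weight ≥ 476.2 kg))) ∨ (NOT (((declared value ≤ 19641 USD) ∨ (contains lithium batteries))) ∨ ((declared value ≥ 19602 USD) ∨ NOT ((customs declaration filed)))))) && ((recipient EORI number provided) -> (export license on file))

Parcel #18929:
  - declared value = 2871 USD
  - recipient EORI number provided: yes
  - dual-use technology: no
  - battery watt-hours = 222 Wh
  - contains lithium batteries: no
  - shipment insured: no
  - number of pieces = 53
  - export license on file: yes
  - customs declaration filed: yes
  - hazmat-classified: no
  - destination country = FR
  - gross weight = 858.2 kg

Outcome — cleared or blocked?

Atomic conditions:
  NOT hazmat-classified: no → true
  NOT recipient EORI number provided: yes → false
  NOT export license on file: yes → false
  destination country ∈ {CN, FR, KR}: FR is in the set → true
  battery watt-hours ≥ 171 Wh: 222 ≥ 171 is true
  battery watt-hours ≤ 302 Wh: 222 ≤ 302 is true
  number of pieces > 20: 53 > 20 is true
  customs declaration filed: yes → true
  shipment insured: no → false
  dual-use technology: no → false
  declared value between 41445 USD and 42601 USD: 2871 in [41445, 42601] is false
  gross weight ≥ 476.2 kg: 858.2 ≥ 476.2 is true
  declared value ≤ 19641 USD: 2871 ≤ 19641 is true
  contains lithium batteries: no → false
  declared value ≥ 19602 USD: 2871 ≥ 19602 is false
  recipient EORI number provided: yes → true
  export license on file: yes → true
Combine:
[1.1.1.1] true AND false = false
[1.1.1] NOT false = true
[1.1.2] exactly-one(false, true) = true
[1.1] true AND true = true
[1.2.1.1] exactly-one(true, true) = false
[1.2.1.2.1] true AND true = true
[1.2.1.2] NOT true = false
[1.2.1] false AND false = false
[1.2] NOT false = true
[1] true AND true = true
[2.1.1.3] false AND true = false
[2.1.1] false OR false OR false = false
[2.1.2.1.1] true OR false = true
[2.1.2.1] NOT true = false
[2.1.2.2.2] NOT true = false
[2.1.2.2] false OR false = false
[2.1.2] false OR false = false
[2.1] false OR false = false
[2] NOT false = true
[3] true → true = true
[root] true AND true AND true = true
Overall: true → cleared

Cleared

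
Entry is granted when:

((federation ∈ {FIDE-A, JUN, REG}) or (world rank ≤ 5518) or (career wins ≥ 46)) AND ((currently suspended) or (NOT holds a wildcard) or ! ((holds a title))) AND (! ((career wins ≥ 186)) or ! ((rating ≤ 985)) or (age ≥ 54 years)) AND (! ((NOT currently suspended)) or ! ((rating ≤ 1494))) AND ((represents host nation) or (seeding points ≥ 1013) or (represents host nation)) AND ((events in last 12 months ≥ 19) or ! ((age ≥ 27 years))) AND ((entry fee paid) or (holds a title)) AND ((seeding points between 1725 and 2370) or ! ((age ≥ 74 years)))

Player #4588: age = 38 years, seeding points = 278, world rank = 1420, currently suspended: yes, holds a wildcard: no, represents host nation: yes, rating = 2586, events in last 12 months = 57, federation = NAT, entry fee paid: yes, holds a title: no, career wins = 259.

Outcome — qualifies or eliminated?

Qualifies

Atomic conditions:
  federation ∈ {FIDE-A, JUN, REG}: NAT is not in the set → false
  world rank ≤ 5518: 1420 ≤ 5518 is true
  career wins ≥ 46: 259 ≥ 46 is true
  currently suspended: yes → true
  NOT holds a wildcard: no → true
  holds a title: no → false
  career wins ≥ 186: 259 ≥ 186 is true
  rating ≤ 985: 2586 ≤ 985 is false
  age ≥ 54 years: 38 ≥ 54 is false
  NOT currently suspended: yes → false
  rating ≤ 1494: 2586 ≤ 1494 is false
  represents host nation: yes → true
  seeding points ≥ 1013: 278 ≥ 1013 is false
  events in last 12 months ≥ 19: 57 ≥ 19 is true
  age ≥ 27 years: 38 ≥ 27 is true
  entry fee paid: yes → true
  seeding points between 1725 and 2370: 278 in [1725, 2370] is false
  age ≥ 74 years: 38 ≥ 74 is false
Combine:
[1] false OR true OR true = true
[2.3] NOT false = true
[2] true OR true OR true = true
[3.1] NOT true = false
[3.2] NOT false = true
[3] false OR true OR false = true
[4.1] NOT false = true
[4.2] NOT false = true
[4] true OR true = true
[5] true OR false OR true = true
[6.2] NOT true = false
[6] true OR false = true
[7] true OR false = true
[8.2] NOT false = true
[8] false OR true = true
[root] true AND true AND true AND true AND true AND true AND true AND true = true
Overall: true → qualifies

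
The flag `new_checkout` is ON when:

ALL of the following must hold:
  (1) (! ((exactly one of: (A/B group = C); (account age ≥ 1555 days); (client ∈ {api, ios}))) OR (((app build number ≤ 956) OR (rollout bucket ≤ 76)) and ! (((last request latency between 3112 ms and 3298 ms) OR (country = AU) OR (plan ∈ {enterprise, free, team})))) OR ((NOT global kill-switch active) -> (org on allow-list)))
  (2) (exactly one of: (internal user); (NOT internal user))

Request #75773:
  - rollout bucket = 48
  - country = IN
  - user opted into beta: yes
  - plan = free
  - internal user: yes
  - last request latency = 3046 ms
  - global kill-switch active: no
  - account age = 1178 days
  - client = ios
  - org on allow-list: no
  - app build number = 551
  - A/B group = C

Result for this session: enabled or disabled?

Atomic conditions:
  A/B group = C: C == C is true
  account age ≥ 1555 days: 1178 ≥ 1555 is false
  client ∈ {api, ios}: ios is in the set → true
  app build number ≤ 956: 551 ≤ 956 is true
  rollout bucket ≤ 76: 48 ≤ 76 is true
  last request latency between 3112 ms and 3298 ms: 3046 in [3112, 3298] is false
  country = AU: IN == AU is false
  plan ∈ {enterprise, free, team}: free is in the set → true
  NOT global kill-switch active: no → true
  org on allow-list: no → false
  internal user: yes → true
  NOT internal user: yes → false
Combine:
[1.1.1] exactly-one(true, false, true) = false
[1.1] NOT false = true
[1.2.1] true OR true = true
[1.2.2.1] false OR false OR true = true
[1.2.2] NOT true = false
[1.2] true AND false = false
[1.3] true → false = false
[1] true OR false OR false = true
[2] exactly-one(true, false) = true
[root] true AND true = true
Overall: true → enabled

Enabled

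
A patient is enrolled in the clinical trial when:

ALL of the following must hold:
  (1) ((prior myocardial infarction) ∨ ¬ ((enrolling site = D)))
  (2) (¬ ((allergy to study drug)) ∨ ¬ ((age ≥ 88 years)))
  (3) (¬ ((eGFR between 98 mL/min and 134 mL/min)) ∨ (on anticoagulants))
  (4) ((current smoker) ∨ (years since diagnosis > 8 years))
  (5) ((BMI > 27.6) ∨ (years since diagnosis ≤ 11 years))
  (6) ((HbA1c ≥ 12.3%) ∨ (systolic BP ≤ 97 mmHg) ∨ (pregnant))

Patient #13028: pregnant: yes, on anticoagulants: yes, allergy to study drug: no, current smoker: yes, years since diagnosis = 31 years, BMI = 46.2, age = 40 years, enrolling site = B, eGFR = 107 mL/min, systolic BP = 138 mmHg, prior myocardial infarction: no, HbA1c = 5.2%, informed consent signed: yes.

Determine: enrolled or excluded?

Atomic conditions:
  prior myocardial infarction: no → false
  enrolling site = D: B == D is false
  allergy to study drug: no → false
  age ≥ 88 years: 40 ≥ 88 is false
  eGFR between 98 mL/min and 134 mL/min: 107 in [98, 134] is true
  on anticoagulants: yes → true
  current smoker: yes → true
  years since diagnosis > 8 years: 31 > 8 is true
  BMI > 27.6: 46.2 > 27.6 is true
  years since diagnosis ≤ 11 years: 31 ≤ 11 is false
  HbA1c ≥ 12.3%: 5.2 ≥ 12.3 is false
  systolic BP ≤ 97 mmHg: 138 ≤ 97 is false
  pregnant: yes → true
Combine:
[1.2] NOT false = true
[1] false OR true = true
[2.1] NOT false = true
[2.2] NOT false = true
[2] true OR true = true
[3.1] NOT true = false
[3] false OR true = true
[4] true OR true = true
[5] true OR false = true
[6] false OR false OR true = true
[root] true AND true AND true AND true AND true AND true = true
Overall: true → enrolled

Enrolled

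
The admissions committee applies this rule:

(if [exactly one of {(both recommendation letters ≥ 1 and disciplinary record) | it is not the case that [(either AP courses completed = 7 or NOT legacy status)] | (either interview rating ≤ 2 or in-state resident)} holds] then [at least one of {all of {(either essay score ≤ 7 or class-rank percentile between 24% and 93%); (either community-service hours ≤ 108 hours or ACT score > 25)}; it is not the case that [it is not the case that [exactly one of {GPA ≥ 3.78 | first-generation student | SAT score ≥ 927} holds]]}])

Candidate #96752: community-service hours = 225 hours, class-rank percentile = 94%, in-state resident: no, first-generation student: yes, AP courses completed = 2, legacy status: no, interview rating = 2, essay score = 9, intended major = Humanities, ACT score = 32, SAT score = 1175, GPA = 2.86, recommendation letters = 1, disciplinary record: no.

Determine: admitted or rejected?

Atomic conditions:
  recommendation letters ≥ 1: 1 ≥ 1 is true
  disciplinary record: no → false
  AP courses completed = 7: 2 == 7 is false
  NOT legacy status: no → true
  interview rating ≤ 2: 2 ≤ 2 is true
  in-state resident: no → false
  essay score ≤ 7: 9 ≤ 7 is false
  class-rank percentile between 24% and 93%: 94 in [24, 93] is false
  community-service hours ≤ 108 hours: 225 ≤ 108 is false
  ACT score > 25: 32 > 25 is true
  GPA ≥ 3.78: 2.86 ≥ 3.78 is false
  first-generation student: yes → true
  SAT score ≥ 927: 1175 ≥ 927 is true
Combine:
[1.1] true AND false = false
[1.2.1] false OR true = true
[1.2] NOT true = false
[1.3] true OR false = true
[1] exactly-one(false, false, true) = true
[2.1.1] false OR false = false
[2.1.2] false OR true = true
[2.1] false AND true = false
[2.2.1.1] exactly-one(false, true, true) = false
[2.2.1] NOT false = true
[2.2] NOT true = false
[2] false OR false = false
[root] true → false = false
Overall: false → rejected

Rejected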